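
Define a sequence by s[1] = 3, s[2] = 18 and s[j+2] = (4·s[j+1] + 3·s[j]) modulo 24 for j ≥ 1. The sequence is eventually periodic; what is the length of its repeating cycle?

s[1] = 3,  s[2] = 18,  s[3] = 9,  s[4] = 18,  s[5] = 3,  s[6] = 18.
Since (s[5], s[6]) = (s[1], s[2]) = (3, 18) (two consecutive terms determine the rest), the sequence is periodic with period 4.

4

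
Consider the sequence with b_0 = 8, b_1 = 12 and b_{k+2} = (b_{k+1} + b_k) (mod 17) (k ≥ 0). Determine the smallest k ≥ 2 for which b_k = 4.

13

b_0 = 8; b_1 = 12; b_2 = 3; b_3 = 15; b_4 = 1; b_5 = 16; b_6 = 0; b_7 = 16; b_8 = 16; b_9 = 15; b_{10} = 14; b_{11} = 12; b_{12} = 9; b_{13} = 4; b_{14} = 13; b_{15} = 0; b_{16} = 13; b_{17} = 13; b_{18} = 9; b_{19} = 5; b_{20} = 14; b_{21} = 2; b_{22} = 16; b_{23} = 1; b_{24} = 0; b_{25} = 1; b_{26} = 1; b_{27} = 2; b_{28} = 3; b_{29} = 5; b_{30} = 8; b_{31} = 13; b_{32} = 4; b_{33} = 0; b_{34} = 4; b_{35} = 4; b_{36} = 8; b_{37} = 12.
Since (b_{36}, b_{37}) = (b_0, b_1) = (8, 12) (two consecutive terms determine the rest), the sequence is periodic with period 36.
The value 4 first appears (with k ≥ 2) at b_{13}.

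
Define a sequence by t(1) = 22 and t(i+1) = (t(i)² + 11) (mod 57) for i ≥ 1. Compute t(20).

t(1) = 22, t(2) = 39, t(3) = 50, t(4) = 3, t(5) = 20, t(6) = 12, t(7) = 41, t(8) = 39.
Since t(8) = t(2) = 39, the sequence is eventually periodic: after a pre-period of length 1 it cycles with period 6.
For i ≥ 2, t(i) depends only on (i - 2) mod 6. (20 - 2) mod 6 = 0, so t(20) = t(2) = 39.

39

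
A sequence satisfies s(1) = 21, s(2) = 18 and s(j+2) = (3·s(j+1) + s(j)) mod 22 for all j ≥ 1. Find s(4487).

2

Listing terms: s(1) = 21, s(2) = 18, s(3) = 9, s(4) = 1, s(5) = 12, s(6) = 15, s(7) = 13, s(8) = 10, s(9) = 21, s(10) = 7, s(11) = 20, s(12) = 1, s(13) = 1, s(14) = 4, s(15) = 13, s(16) = 21, s(17) = 10, s(18) = 7, s(19) = 9, s(20) = 12, s(21) = 1, s(22) = 15, s(23) = 2, s(24) = 21, s(25) = 21, s(26) = 18.
Since (s(25), s(26)) = (s(1), s(2)) = (21, 18) (two consecutive terms determine the rest), the sequence is periodic with period 24.
So s(4487) = s(1 + ((4487-1) mod 24)) = s(23) = 2.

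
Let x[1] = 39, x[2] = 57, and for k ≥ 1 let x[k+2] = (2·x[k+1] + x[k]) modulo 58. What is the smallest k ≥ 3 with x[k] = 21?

10

Listing terms: x[1] = 39, x[2] = 57, x[3] = 37, x[4] = 15, x[5] = 9, x[6] = 33, x[7] = 17, x[8] = 9, x[9] = 35, x[10] = 21, x[11] = 19, x[12] = 1, x[13] = 21, x[14] = 43, x[15] = 49, x[16] = 25, x[17] = 41, x[18] = 49, x[19] = 23, x[20] = 37, x[21] = 39, x[22] = 57.
Since (x[21], x[22]) = (x[1], x[2]) = (39, 57) (two consecutive terms determine the rest), the sequence is periodic with period 20.
The value 21 first appears (with k ≥ 3) at x[10].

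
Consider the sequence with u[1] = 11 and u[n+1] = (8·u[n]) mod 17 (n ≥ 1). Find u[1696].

We have u[1] = 11; u[2] = 3; u[3] = 7; u[4] = 5; u[5] = 6; u[6] = 14; u[7] = 10; u[8] = 12; u[9] = 11.
The sequence repeats with period 8.
So u[1696] = u[1 + ((1696-1) mod 8)] = u[8] = 12.

12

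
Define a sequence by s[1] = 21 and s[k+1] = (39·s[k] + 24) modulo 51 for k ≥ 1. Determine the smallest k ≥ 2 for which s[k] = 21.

17

Computing terms: s[1] = 21; s[2] = 27; s[3] = 6; s[4] = 3; s[5] = 39; s[6] = 15; s[7] = 48; s[8] = 9; s[9] = 18; s[10] = 12; s[11] = 33; s[12] = 36; s[13] = 0; s[14] = 24; s[15] = 42; s[16] = 30; s[17] = 21.
Since s[17] = s[1] = 21, the sequence is periodic with period 16.
The value 21 next appears (with k ≥ 2) at s[17].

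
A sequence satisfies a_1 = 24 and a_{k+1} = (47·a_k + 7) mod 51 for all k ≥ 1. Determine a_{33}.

24

a_1 = 24, a_2 = 13, a_3 = 6, a_4 = 34, a_5 = 24.
Since a_5 = a_1 = 24, the sequence is periodic with period 4.
(33 - 1) mod 4 = 0, so a_{33} = a_1 = 24.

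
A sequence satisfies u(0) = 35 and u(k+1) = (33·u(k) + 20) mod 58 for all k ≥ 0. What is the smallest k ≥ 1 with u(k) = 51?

We have u(0) = 35, u(1) = 15, u(2) = 51, u(3) = 21, u(4) = 17, u(5) = 1, u(6) = 53, u(7) = 29, u(8) = 49, u(9) = 13, u(10) = 43, u(11) = 47, u(12) = 5, u(13) = 11, u(14) = 35.
The sequence repeats with period 14.
The value 51 first appears (with k ≥ 1) at u(2).

2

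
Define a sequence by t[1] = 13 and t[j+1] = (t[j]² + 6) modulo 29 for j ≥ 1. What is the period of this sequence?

4

We have t[1] = 13,  t[2] = 1,  t[3] = 7,  t[4] = 26,  t[5] = 15,  t[6] = 28,  t[7] = 7.
Since t[7] = t[3] = 7, the sequence is eventually periodic: after a pre-period of length 2 it cycles with period 4.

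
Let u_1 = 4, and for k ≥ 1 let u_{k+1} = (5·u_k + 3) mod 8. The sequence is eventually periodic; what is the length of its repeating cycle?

Computing terms: u_1 = 4,  u_2 = 7,  u_3 = 6,  u_4 = 1,  u_5 = 0,  u_6 = 3,  u_7 = 2,  u_8 = 5,  u_9 = 4.
The sequence repeats with period 8.

8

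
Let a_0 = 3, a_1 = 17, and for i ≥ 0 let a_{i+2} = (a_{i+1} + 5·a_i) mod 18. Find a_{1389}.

Computing terms: a_0 = 3,  a_1 = 17,  a_2 = 14,  a_3 = 9,  a_4 = 7,  a_5 = 16,  a_6 = 15,  a_7 = 5,  a_8 = 8,  a_9 = 15,  a_{10} = 1,  a_{11} = 4,  a_{12} = 9,  a_{13} = 11,  a_{14} = 2,  a_{15} = 3,  a_{16} = 13,  a_{17} = 10,  a_{18} = 3,  a_{19} = 17.
Since (a_{18}, a_{19}) = (a_0, a_1) = (3, 17) (two consecutive terms determine the rest), the sequence is periodic with period 18.
So a_{1389} = a_{0 + ((1389-0) mod 18)} = a_3 = 9.

9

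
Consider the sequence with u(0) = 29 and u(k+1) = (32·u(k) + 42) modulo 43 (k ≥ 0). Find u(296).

36

u(0) = 29, u(1) = 24, u(2) = 36, u(3) = 33, u(4) = 23, u(5) = 4, u(6) = 41, u(7) = 21, u(8) = 26, u(9) = 14, u(10) = 17, u(11) = 27, u(12) = 3, u(13) = 9, u(14) = 29.
Since u(14) = u(0) = 29, the sequence is periodic with period 14.
So u(296) = u(0 + ((296-0) mod 14)) = u(2) = 36.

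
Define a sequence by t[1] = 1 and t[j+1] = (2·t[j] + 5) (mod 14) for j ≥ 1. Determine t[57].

5

t[1] = 1; t[2] = 7; t[3] = 5; t[4] = 1.
Since t[4] = t[1] = 1, the sequence is periodic with period 3.
So t[57] = t[1 + ((57-1) mod 3)] = t[3] = 5.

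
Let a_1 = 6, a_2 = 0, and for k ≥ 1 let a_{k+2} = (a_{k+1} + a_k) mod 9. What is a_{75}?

a_1 = 6, a_2 = 0, a_3 = 6, a_4 = 6, a_5 = 3, a_6 = 0, a_7 = 3, a_8 = 3, a_9 = 6, a_{10} = 0.
Since (a_9, a_{10}) = (a_1, a_2) = (6, 0) (two consecutive terms determine the rest), the sequence is periodic with period 8.
(75 - 1) mod 8 = 2, so a_{75} = a_3 = 6.

6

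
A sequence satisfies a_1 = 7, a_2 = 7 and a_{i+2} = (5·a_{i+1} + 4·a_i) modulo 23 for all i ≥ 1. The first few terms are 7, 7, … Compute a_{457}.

a_1 = 7, a_2 = 7, a_3 = 17, a_4 = 21, a_5 = 12, a_6 = 6, a_7 = 9, a_8 = 0, a_9 = 13, a_{10} = 19, a_{11} = 9, a_{12} = 6, a_{13} = 20, a_{14} = 9, a_{15} = 10, a_{16} = 17, a_{17} = 10, a_{18} = 3, a_{19} = 9, a_{20} = 11, a_{21} = 22, a_{22} = 16, a_{23} = 7, a_{24} = 7.
The sequence repeats with period 22.
(457 - 1) mod 22 = 16, so a_{457} = a_{17} = 10.

10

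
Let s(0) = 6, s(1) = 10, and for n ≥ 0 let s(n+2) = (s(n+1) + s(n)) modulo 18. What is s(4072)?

12

s(0) = 6, s(1) = 10, s(2) = 16, s(3) = 8, s(4) = 6, s(5) = 14, s(6) = 2, s(7) = 16, s(8) = 0, s(9) = 16, s(10) = 16, s(11) = 14, s(12) = 12, s(13) = 8, s(14) = 2, s(15) = 10, s(16) = 12, s(17) = 4, s(18) = 16, s(19) = 2, s(20) = 0, s(21) = 2, s(22) = 2, s(23) = 4, s(24) = 6, s(25) = 10.
Since (s(24), s(25)) = (s(0), s(1)) = (6, 10) (two consecutive terms determine the rest), the sequence is periodic with period 24.
So s(4072) = s(0 + ((4072-0) mod 24)) = s(16) = 12.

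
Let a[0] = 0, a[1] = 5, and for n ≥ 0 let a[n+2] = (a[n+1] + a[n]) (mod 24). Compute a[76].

We have a[0] = 0; a[1] = 5; a[2] = 5; a[3] = 10; a[4] = 15; a[5] = 1; a[6] = 16; a[7] = 17; a[8] = 9; a[9] = 2; a[10] = 11; a[11] = 13; a[12] = 0; a[13] = 13; a[14] = 13; a[15] = 2; a[16] = 15; a[17] = 17; a[18] = 8; a[19] = 1; a[20] = 9; a[21] = 10; a[22] = 19; a[23] = 5; a[24] = 0; a[25] = 5.
The sequence repeats with period 24.
(76 - 0) mod 24 = 4, so a[76] = a[4] = 15.

15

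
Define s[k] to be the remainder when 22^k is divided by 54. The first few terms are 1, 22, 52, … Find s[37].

Listing terms: s[0] = 1,  s[1] = 22,  s[2] = 52,  s[3] = 10,  s[4] = 4,  s[5] = 34,  s[6] = 46,  s[7] = 40,  s[8] = 16,  s[9] = 28,  s[10] = 22.
Since s[10] = s[1] = 22, the sequence is eventually periodic: after a pre-period of length 1 it cycles with period 9.
For k ≥ 1, s[k] depends only on (k - 1) mod 9. (37 - 1) mod 9 = 0, so s[37] = s[1] = 22.

22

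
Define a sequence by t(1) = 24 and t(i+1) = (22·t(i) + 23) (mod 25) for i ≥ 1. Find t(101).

Listing terms: t(1) = 24; t(2) = 1; t(3) = 20; t(4) = 13; t(5) = 9; t(6) = 21; t(7) = 10; t(8) = 18; t(9) = 19; t(10) = 16; t(11) = 0; t(12) = 23; t(13) = 4; t(14) = 11; t(15) = 15; t(16) = 3; t(17) = 14; t(18) = 6; t(19) = 5; t(20) = 8; t(21) = 24.
Since t(21) = t(1) = 24, the sequence is periodic with period 20.
So t(101) = t(1 + ((101-1) mod 20)) = t(1) = 24.

24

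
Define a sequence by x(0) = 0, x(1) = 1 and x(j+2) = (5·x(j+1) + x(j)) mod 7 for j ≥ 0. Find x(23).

Computing terms: x(0) = 0,  x(1) = 1,  x(2) = 5,  x(3) = 5,  x(4) = 2,  x(5) = 1,  x(6) = 0,  x(7) = 1.
Since (x(6), x(7)) = (x(0), x(1)) = (0, 1) (two consecutive terms determine the rest), the sequence is periodic with period 6.
So x(23) = x(0 + ((23-0) mod 6)) = x(5) = 1.

1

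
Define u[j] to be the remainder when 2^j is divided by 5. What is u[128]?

Listing terms: u[1] = 2, u[2] = 4, u[3] = 3, u[4] = 1, u[5] = 2.
The sequence repeats with period 4.
(128 - 1) mod 4 = 3, so u[128] = u[4] = 1.

1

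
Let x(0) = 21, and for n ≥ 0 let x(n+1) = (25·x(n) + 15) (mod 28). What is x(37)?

Listing terms: x(0) = 21, x(1) = 8, x(2) = 19, x(3) = 14, x(4) = 1, x(5) = 12, x(6) = 7, x(7) = 22, x(8) = 5, x(9) = 0, x(10) = 15, x(11) = 26, x(12) = 21.
Since x(12) = x(0) = 21, the sequence is periodic with period 12.
(37 - 0) mod 12 = 1, so x(37) = x(1) = 8.

8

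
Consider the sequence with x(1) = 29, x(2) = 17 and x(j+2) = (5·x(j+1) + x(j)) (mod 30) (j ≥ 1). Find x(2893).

Listing terms: x(1) = 29,  x(2) = 17,  x(3) = 24,  x(4) = 17,  x(5) = 19,  x(6) = 22,  x(7) = 9,  x(8) = 7,  x(9) = 14,  x(10) = 17,  x(11) = 9,  x(12) = 2,  x(13) = 19,  x(14) = 7,  x(15) = 24,  x(16) = 7,  x(17) = 29,  x(18) = 2,  x(19) = 9,  x(20) = 17,  x(21) = 4,  x(22) = 7,  x(23) = 9,  x(24) = 22,  x(25) = 29,  x(26) = 17.
Since (x(25), x(26)) = (x(1), x(2)) = (29, 17) (two consecutive terms determine the rest), the sequence is periodic with period 24.
So x(2893) = x(1 + ((2893-1) mod 24)) = x(13) = 19.

19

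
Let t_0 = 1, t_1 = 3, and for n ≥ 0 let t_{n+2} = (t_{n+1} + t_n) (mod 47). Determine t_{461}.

Computing terms: t_0 = 1,  t_1 = 3,  t_2 = 4,  t_3 = 7,  t_4 = 11,  t_5 = 18,  t_6 = 29,  t_7 = 0,  t_8 = 29,  t_9 = 29,  t_{10} = 11,  t_{11} = 40,  t_{12} = 4,  t_{13} = 44,  t_{14} = 1,  t_{15} = 45,  t_{16} = 46,  t_{17} = 44,  t_{18} = 43,  t_{19} = 40,  t_{20} = 36,  t_{21} = 29,  t_{22} = 18,  t_{23} = 0,  t_{24} = 18,  t_{25} = 18,  t_{26} = 36,  t_{27} = 7,  t_{28} = 43,  t_{29} = 3,  t_{30} = 46,  t_{31} = 2,  t_{32} = 1,  t_{33} = 3.
Since (t_{32}, t_{33}) = (t_0, t_1) = (1, 3) (two consecutive terms determine the rest), the sequence is periodic with period 32.
So t_{461} = t_{0 + ((461-0) mod 32)} = t_{13} = 44.

44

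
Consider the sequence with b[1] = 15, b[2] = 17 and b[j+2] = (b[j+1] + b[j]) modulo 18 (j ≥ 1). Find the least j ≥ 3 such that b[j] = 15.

25

We have b[1] = 15; b[2] = 17; b[3] = 14; b[4] = 13; b[5] = 9; b[6] = 4; b[7] = 13; b[8] = 17; b[9] = 12; b[10] = 11; b[11] = 5; b[12] = 16; b[13] = 3; b[14] = 1; b[15] = 4; b[16] = 5; b[17] = 9; b[18] = 14; b[19] = 5; b[20] = 1; b[21] = 6; b[22] = 7; b[23] = 13; b[24] = 2; b[25] = 15; b[26] = 17.
Since (b[25], b[26]) = (b[1], b[2]) = (15, 17) (two consecutive terms determine the rest), the sequence is periodic with period 24.
The value 15 next appears (with j ≥ 3) at b[25].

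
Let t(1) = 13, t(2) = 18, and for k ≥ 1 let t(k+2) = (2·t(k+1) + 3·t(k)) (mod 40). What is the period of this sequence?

Listing terms: t(1) = 13,  t(2) = 18,  t(3) = 35,  t(4) = 4,  t(5) = 33,  t(6) = 38,  t(7) = 15,  t(8) = 24,  t(9) = 13,  t(10) = 18.
Since (t(9), t(10)) = (t(1), t(2)) = (13, 18) (two consecutive terms determine the rest), the sequence is periodic with period 8.

8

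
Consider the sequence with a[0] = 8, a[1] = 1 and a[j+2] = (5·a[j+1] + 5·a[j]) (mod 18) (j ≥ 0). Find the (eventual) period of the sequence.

We have a[0] = 8,  a[1] = 1,  a[2] = 9,  a[3] = 14,  a[4] = 7,  a[5] = 15,  a[6] = 2,  a[7] = 13,  a[8] = 3,  a[9] = 8,  a[10] = 1.
Since (a[9], a[10]) = (a[0], a[1]) = (8, 1) (two consecutive terms determine the rest), the sequence is periodic with period 9.

9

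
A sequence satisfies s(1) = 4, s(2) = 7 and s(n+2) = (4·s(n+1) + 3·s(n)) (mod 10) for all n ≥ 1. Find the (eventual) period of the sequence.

s(1) = 4,  s(2) = 7,  s(3) = 0,  s(4) = 1,  s(5) = 4,  s(6) = 9,  s(7) = 8,  s(8) = 9,  s(9) = 0,  s(10) = 7,  s(11) = 8,  s(12) = 3,  s(13) = 6,  s(14) = 3,  s(15) = 0,  s(16) = 9,  s(17) = 6,  s(18) = 1,  s(19) = 2,  s(20) = 1,  s(21) = 0,  s(22) = 3,  s(23) = 2,  s(24) = 7,  s(25) = 4,  s(26) = 7.
The sequence repeats with period 24.

24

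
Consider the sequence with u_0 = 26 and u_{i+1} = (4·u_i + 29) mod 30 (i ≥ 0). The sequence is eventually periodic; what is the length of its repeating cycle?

6

u_0 = 26; u_1 = 13; u_2 = 21; u_3 = 23; u_4 = 1; u_5 = 3; u_6 = 11; u_7 = 13.
Since u_7 = u_1 = 13, the sequence is eventually periodic: after a pre-period of length 1 it cycles with period 6.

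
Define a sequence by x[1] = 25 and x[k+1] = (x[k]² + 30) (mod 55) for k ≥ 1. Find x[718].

30

We have x[1] = 25; x[2] = 50; x[3] = 0; x[4] = 30; x[5] = 50.
Since x[5] = x[2] = 50, the sequence is eventually periodic: after a pre-period of length 1 it cycles with period 3.
For k ≥ 2, x[k] depends only on (k - 2) mod 3. (718 - 2) mod 3 = 2, so x[718] = x[4] = 30.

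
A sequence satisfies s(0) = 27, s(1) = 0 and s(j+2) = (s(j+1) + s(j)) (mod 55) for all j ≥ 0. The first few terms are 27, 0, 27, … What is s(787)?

Computing terms: s(0) = 27; s(1) = 0; s(2) = 27; s(3) = 27; s(4) = 54; s(5) = 26; s(6) = 25; s(7) = 51; s(8) = 21; s(9) = 17; s(10) = 38; s(11) = 0; s(12) = 38; s(13) = 38; s(14) = 21; s(15) = 4; s(16) = 25; s(17) = 29; s(18) = 54; s(19) = 28; s(20) = 27; s(21) = 0.
Since (s(20), s(21)) = (s(0), s(1)) = (27, 0) (two consecutive terms determine the rest), the sequence is periodic with period 20.
So s(787) = s(0 + ((787-0) mod 20)) = s(7) = 51.

51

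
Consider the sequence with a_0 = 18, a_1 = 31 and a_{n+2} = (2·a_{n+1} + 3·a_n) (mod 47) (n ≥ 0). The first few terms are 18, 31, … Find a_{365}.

a_0 = 18, a_1 = 31, a_2 = 22, a_3 = 43, a_4 = 11, a_5 = 10, a_6 = 6, a_7 = 42, a_8 = 8, a_9 = 1, a_{10} = 26, a_{11} = 8, a_{12} = 0, a_{13} = 24, a_{14} = 1, a_{15} = 27, a_{16} = 10, a_{17} = 7, a_{18} = 44, a_{19} = 15, a_{20} = 21, a_{21} = 40, a_{22} = 2, a_{23} = 30, a_{24} = 19, a_{25} = 34, a_{26} = 31, a_{27} = 23, a_{28} = 45, a_{29} = 18, a_{30} = 30, a_{31} = 20, a_{32} = 36, a_{33} = 38, a_{34} = 43, a_{35} = 12, a_{36} = 12, a_{37} = 13, a_{38} = 15, a_{39} = 22, a_{40} = 42, a_{41} = 9, a_{42} = 3, a_{43} = 33, a_{44} = 28, a_{45} = 14, a_{46} = 18, a_{47} = 31.
Since (a_{46}, a_{47}) = (a_0, a_1) = (18, 31) (two consecutive terms determine the rest), the sequence is periodic with period 46.
(365 - 0) mod 46 = 43, so a_{365} = a_{43} = 33.

33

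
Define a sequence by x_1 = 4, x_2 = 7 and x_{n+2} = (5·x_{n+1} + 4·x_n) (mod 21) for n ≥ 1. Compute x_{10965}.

x_1 = 4, x_2 = 7, x_3 = 9, x_4 = 10, x_5 = 2, x_6 = 8, x_7 = 6, x_8 = 20, x_9 = 19, x_{10} = 7, x_{11} = 6, x_{12} = 16, x_{13} = 20, x_{14} = 17, x_{15} = 18, x_{16} = 11, x_{17} = 1, x_{18} = 7, x_{19} = 18, x_{20} = 13, x_{21} = 11, x_{22} = 2, x_{23} = 12, x_{24} = 5, x_{25} = 10, x_{26} = 7, x_{27} = 12, x_{28} = 4, x_{29} = 5, x_{30} = 20, x_{31} = 15, x_{32} = 8, x_{33} = 16, x_{34} = 7, x_{35} = 15, x_{36} = 19, x_{37} = 8, x_{38} = 11, x_{39} = 3, x_{40} = 17, x_{41} = 13, x_{42} = 7, x_{43} = 3, x_{44} = 1, x_{45} = 17, x_{46} = 5, x_{47} = 9, x_{48} = 2, x_{49} = 4, x_{50} = 7.
Since (x_{49}, x_{50}) = (x_1, x_2) = (4, 7) (two consecutive terms determine the rest), the sequence is periodic with period 48.
So x_{10965} = x_{1 + ((10965-1) mod 48)} = x_{21} = 11.

11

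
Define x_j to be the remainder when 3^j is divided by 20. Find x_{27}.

x_1 = 3,  x_2 = 9,  x_3 = 7,  x_4 = 1,  x_5 = 3.
The sequence repeats with period 4.
(27 - 1) mod 4 = 2, so x_{27} = x_3 = 7.

7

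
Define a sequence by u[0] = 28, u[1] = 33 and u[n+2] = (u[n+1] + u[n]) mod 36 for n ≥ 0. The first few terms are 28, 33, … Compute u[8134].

Listing terms: u[0] = 28, u[1] = 33, u[2] = 25, u[3] = 22, u[4] = 11, u[5] = 33, u[6] = 8, u[7] = 5, u[8] = 13, u[9] = 18, u[10] = 31, u[11] = 13, u[12] = 8, u[13] = 21, u[14] = 29, u[15] = 14, u[16] = 7, u[17] = 21, u[18] = 28, u[19] = 13, u[20] = 5, u[21] = 18, u[22] = 23, u[23] = 5, u[24] = 28, u[25] = 33.
The sequence repeats with period 24.
So u[8134] = u[0 + ((8134-0) mod 24)] = u[22] = 23.

23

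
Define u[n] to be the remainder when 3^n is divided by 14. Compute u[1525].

3

u[1] = 3, u[2] = 9, u[3] = 13, u[4] = 11, u[5] = 5, u[6] = 1, u[7] = 3.
Since u[7] = u[1] = 3, the sequence is periodic with period 6.
(1525 - 1) mod 6 = 0, so u[1525] = u[1] = 3.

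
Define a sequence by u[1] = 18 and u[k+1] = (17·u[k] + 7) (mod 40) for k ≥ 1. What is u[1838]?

13

Computing terms: u[1] = 18; u[2] = 33; u[3] = 8; u[4] = 23; u[5] = 38; u[6] = 13; u[7] = 28; u[8] = 3; u[9] = 18.
The sequence repeats with period 8.
(1838 - 1) mod 8 = 5, so u[1838] = u[6] = 13.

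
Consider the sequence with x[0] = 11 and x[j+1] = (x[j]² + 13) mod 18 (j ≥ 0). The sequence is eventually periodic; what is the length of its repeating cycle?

6

Computing terms: x[0] = 11; x[1] = 8; x[2] = 5; x[3] = 2; x[4] = 17; x[5] = 14; x[6] = 11.
Since x[6] = x[0] = 11, the sequence is periodic with period 6.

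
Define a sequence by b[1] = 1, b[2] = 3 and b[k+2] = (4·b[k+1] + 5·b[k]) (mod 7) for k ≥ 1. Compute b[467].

We have b[1] = 1, b[2] = 3, b[3] = 3, b[4] = 6, b[5] = 4, b[6] = 4, b[7] = 1, b[8] = 3.
Since (b[7], b[8]) = (b[1], b[2]) = (1, 3) (two consecutive terms determine the rest), the sequence is periodic with period 6.
(467 - 1) mod 6 = 4, so b[467] = b[5] = 4.

4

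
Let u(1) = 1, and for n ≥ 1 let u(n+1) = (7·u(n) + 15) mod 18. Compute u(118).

Computing terms: u(1) = 1; u(2) = 4; u(3) = 7; u(4) = 10; u(5) = 13; u(6) = 16; u(7) = 1.
Since u(7) = u(1) = 1, the sequence is periodic with period 6.
So u(118) = u(1 + ((118-1) mod 6)) = u(4) = 10.

10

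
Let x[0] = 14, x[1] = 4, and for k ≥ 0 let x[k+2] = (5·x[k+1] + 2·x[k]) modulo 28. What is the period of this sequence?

48

x[0] = 14, x[1] = 4, x[2] = 20, x[3] = 24, x[4] = 20, x[5] = 8, x[6] = 24, x[7] = 24, x[8] = 0, x[9] = 20, x[10] = 16, x[11] = 8, x[12] = 16, x[13] = 12, x[14] = 8, x[15] = 8, x[16] = 0, x[17] = 16, x[18] = 24, x[19] = 12, x[20] = 24, x[21] = 4, x[22] = 12, x[23] = 12, x[24] = 0, x[25] = 24, x[26] = 8, x[27] = 4, x[28] = 8, x[29] = 20, x[30] = 4, x[31] = 4, x[32] = 0, x[33] = 8, x[34] = 12, x[35] = 20, x[36] = 12, x[37] = 16, x[38] = 20, x[39] = 20, x[40] = 0, x[41] = 12, x[42] = 4, x[43] = 16, x[44] = 4, x[45] = 24, x[46] = 16, x[47] = 16, x[48] = 0, x[49] = 4, x[50] = 20.
Since (x[49], x[50]) = (x[1], x[2]) = (4, 20) (two consecutive terms determine the rest), the sequence is eventually periodic: after a pre-period of length 1 it cycles with period 48.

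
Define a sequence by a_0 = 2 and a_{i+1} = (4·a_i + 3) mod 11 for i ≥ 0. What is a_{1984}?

8

Listing terms: a_0 = 2, a_1 = 0, a_2 = 3, a_3 = 4, a_4 = 8, a_5 = 2.
The sequence repeats with period 5.
(1984 - 0) mod 5 = 4, so a_{1984} = a_4 = 8.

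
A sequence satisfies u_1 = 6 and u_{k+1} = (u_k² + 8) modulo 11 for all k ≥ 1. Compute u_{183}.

Computing terms: u_1 = 6; u_2 = 0; u_3 = 8; u_4 = 6.
The sequence repeats with period 3.
So u_{183} = u_{1 + ((183-1) mod 3)} = u_3 = 8.

8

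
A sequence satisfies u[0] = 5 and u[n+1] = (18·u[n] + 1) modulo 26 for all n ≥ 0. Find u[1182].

1

u[0] = 5,  u[1] = 13,  u[2] = 1,  u[3] = 19,  u[4] = 5.
The sequence repeats with period 4.
So u[1182] = u[0 + ((1182-0) mod 4)] = u[2] = 1.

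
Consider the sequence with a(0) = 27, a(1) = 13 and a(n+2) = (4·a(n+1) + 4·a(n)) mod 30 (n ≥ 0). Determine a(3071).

We have a(0) = 27,  a(1) = 13,  a(2) = 10,  a(3) = 2,  a(4) = 18,  a(5) = 20,  a(6) = 2,  a(7) = 28,  a(8) = 0,  a(9) = 22,  a(10) = 28,  a(11) = 20,  a(12) = 12,  a(13) = 8,  a(14) = 20,  a(15) = 22,  a(16) = 18,  a(17) = 10,  a(18) = 22,  a(19) = 8,  a(20) = 0,  a(21) = 2,  a(22) = 8,  a(23) = 10,  a(24) = 12,  a(25) = 28,  a(26) = 10,  a(27) = 2.
Since (a(26), a(27)) = (a(2), a(3)) = (10, 2) (two consecutive terms determine the rest), the sequence is eventually periodic: after a pre-period of length 2 it cycles with period 24.
For n ≥ 2, a(n) depends only on (n - 2) mod 24. (3071 - 2) mod 24 = 21, so a(3071) = a(23) = 10.

10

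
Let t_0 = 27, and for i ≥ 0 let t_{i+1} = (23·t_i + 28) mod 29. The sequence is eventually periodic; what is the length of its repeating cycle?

t_0 = 27, t_1 = 11, t_2 = 20, t_3 = 24, t_4 = 0, t_5 = 28, t_6 = 5, t_7 = 27.
Since t_7 = t_0 = 27, the sequence is periodic with period 7.

7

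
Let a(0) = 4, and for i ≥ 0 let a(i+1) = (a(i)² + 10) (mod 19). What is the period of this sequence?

7

a(0) = 4,  a(1) = 7,  a(2) = 2,  a(3) = 14,  a(4) = 16,  a(5) = 0,  a(6) = 10,  a(7) = 15,  a(8) = 7.
Since a(8) = a(1) = 7, the sequence is eventually periodic: after a pre-period of length 1 it cycles with period 7.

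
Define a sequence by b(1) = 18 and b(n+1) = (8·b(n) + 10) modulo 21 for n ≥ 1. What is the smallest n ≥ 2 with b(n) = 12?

13

We have b(1) = 18, b(2) = 7, b(3) = 3, b(4) = 13, b(5) = 9, b(6) = 19, b(7) = 15, b(8) = 4, b(9) = 0, b(10) = 10, b(11) = 6, b(12) = 16, b(13) = 12, b(14) = 1, b(15) = 18.
The sequence repeats with period 14.
The value 12 first appears (with n ≥ 2) at b(13).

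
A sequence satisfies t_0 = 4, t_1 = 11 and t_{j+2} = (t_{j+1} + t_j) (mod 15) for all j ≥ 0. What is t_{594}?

Listing terms: t_0 = 4, t_1 = 11, t_2 = 0, t_3 = 11, t_4 = 11, t_5 = 7, t_6 = 3, t_7 = 10, t_8 = 13, t_9 = 8, t_{10} = 6, t_{11} = 14, t_{12} = 5, t_{13} = 4, t_{14} = 9, t_{15} = 13, t_{16} = 7, t_{17} = 5, t_{18} = 12, t_{19} = 2, t_{20} = 14, t_{21} = 1, t_{22} = 0, t_{23} = 1, t_{24} = 1, t_{25} = 2, t_{26} = 3, t_{27} = 5, t_{28} = 8, t_{29} = 13, t_{30} = 6, t_{31} = 4, t_{32} = 10, t_{33} = 14, t_{34} = 9, t_{35} = 8, t_{36} = 2, t_{37} = 10, t_{38} = 12, t_{39} = 7, t_{40} = 4, t_{41} = 11.
The sequence repeats with period 40.
(594 - 0) mod 40 = 34, so t_{594} = t_{34} = 9.

9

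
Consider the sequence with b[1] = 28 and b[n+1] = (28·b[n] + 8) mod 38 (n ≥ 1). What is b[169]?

14

b[1] = 28,  b[2] = 32,  b[3] = 30,  b[4] = 12,  b[5] = 2,  b[6] = 26,  b[7] = 14,  b[8] = 20,  b[9] = 36,  b[10] = 28.
Since b[10] = b[1] = 28, the sequence is periodic with period 9.
So b[169] = b[1 + ((169-1) mod 9)] = b[7] = 14.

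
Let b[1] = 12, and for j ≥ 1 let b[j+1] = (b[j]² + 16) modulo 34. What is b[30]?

Listing terms: b[1] = 12, b[2] = 24, b[3] = 14, b[4] = 8, b[5] = 12.
The sequence repeats with period 4.
(30 - 1) mod 4 = 1, so b[30] = b[2] = 24.

24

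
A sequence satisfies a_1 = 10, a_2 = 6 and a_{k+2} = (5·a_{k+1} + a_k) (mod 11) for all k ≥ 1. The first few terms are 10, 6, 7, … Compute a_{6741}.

7

Listing terms: a_1 = 10,  a_2 = 6,  a_3 = 7,  a_4 = 8,  a_5 = 3,  a_6 = 1,  a_7 = 8,  a_8 = 8,  a_9 = 4,  a_{10} = 6,  a_{11} = 1,  a_{12} = 0,  a_{13} = 1,  a_{14} = 5,  a_{15} = 4,  a_{16} = 3,  a_{17} = 8,  a_{18} = 10,  a_{19} = 3,  a_{20} = 3,  a_{21} = 7,  a_{22} = 5,  a_{23} = 10,  a_{24} = 0,  a_{25} = 10,  a_{26} = 6.
Since (a_{25}, a_{26}) = (a_1, a_2) = (10, 6) (two consecutive terms determine the rest), the sequence is periodic with period 24.
(6741 - 1) mod 24 = 20, so a_{6741} = a_{21} = 7.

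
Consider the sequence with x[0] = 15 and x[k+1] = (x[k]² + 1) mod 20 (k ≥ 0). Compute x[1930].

1

Listing terms: x[0] = 15,  x[1] = 6,  x[2] = 17,  x[3] = 10,  x[4] = 1,  x[5] = 2,  x[6] = 5,  x[7] = 6.
Since x[7] = x[1] = 6, the sequence is eventually periodic: after a pre-period of length 1 it cycles with period 6.
For k ≥ 1, x[k] depends only on (k - 1) mod 6. (1930 - 1) mod 6 = 3, so x[1930] = x[4] = 1.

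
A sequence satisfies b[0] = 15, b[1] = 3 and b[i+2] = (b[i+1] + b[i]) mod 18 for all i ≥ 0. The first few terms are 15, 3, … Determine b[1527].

We have b[0] = 15, b[1] = 3, b[2] = 0, b[3] = 3, b[4] = 3, b[5] = 6, b[6] = 9, b[7] = 15, b[8] = 6, b[9] = 3, b[10] = 9, b[11] = 12, b[12] = 3, b[13] = 15, b[14] = 0, b[15] = 15, b[16] = 15, b[17] = 12, b[18] = 9, b[19] = 3, b[20] = 12, b[21] = 15, b[22] = 9, b[23] = 6, b[24] = 15, b[25] = 3.
The sequence repeats with period 24.
(1527 - 0) mod 24 = 15, so b[1527] = b[15] = 15.

15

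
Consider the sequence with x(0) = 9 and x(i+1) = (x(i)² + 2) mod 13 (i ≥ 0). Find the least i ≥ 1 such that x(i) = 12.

Listing terms: x(0) = 9; x(1) = 5; x(2) = 1; x(3) = 3; x(4) = 11; x(5) = 6; x(6) = 12; x(7) = 3.
Since x(7) = x(3) = 3, the sequence is eventually periodic: after a pre-period of length 3 it cycles with period 4.
The value 12 first appears (with i ≥ 1) at x(6).

6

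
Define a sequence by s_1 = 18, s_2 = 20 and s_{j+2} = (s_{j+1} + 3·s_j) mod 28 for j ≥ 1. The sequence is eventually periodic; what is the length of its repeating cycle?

s_1 = 18,  s_2 = 20,  s_3 = 18,  s_4 = 22,  s_5 = 20,  s_6 = 2,  s_7 = 6,  s_8 = 12,  s_9 = 2,  s_{10} = 10,  s_{11} = 16,  s_{12} = 18,  s_{13} = 10,  s_{14} = 8,  s_{15} = 10,  s_{16} = 6,  s_{17} = 8,  s_{18} = 26,  s_{19} = 22,  s_{20} = 16,  s_{21} = 26,  s_{22} = 18,  s_{23} = 12,  s_{24} = 10,  s_{25} = 18,  s_{26} = 20.
Since (s_{25}, s_{26}) = (s_1, s_2) = (18, 20) (two consecutive terms determine the rest), the sequence is periodic with period 24.

24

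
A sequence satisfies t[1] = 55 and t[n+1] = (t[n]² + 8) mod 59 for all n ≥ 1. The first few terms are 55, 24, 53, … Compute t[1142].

Listing terms: t[1] = 55,  t[2] = 24,  t[3] = 53,  t[4] = 44,  t[5] = 56,  t[6] = 17,  t[7] = 2,  t[8] = 12,  t[9] = 34,  t[10] = 43,  t[11] = 28,  t[12] = 25,  t[13] = 43.
Since t[13] = t[10] = 43, the sequence is eventually periodic: after a pre-period of length 9 it cycles with period 3.
For n ≥ 10, t[n] depends only on (n - 10) mod 3. (1142 - 10) mod 3 = 1, so t[1142] = t[11] = 28.

28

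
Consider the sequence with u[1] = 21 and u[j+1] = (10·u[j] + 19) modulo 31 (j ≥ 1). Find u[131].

17

We have u[1] = 21, u[2] = 12, u[3] = 15, u[4] = 14, u[5] = 4, u[6] = 28, u[7] = 20, u[8] = 2, u[9] = 8, u[10] = 6, u[11] = 17, u[12] = 3, u[13] = 18, u[14] = 13, u[15] = 25, u[16] = 21.
The sequence repeats with period 15.
(131 - 1) mod 15 = 10, so u[131] = u[11] = 17.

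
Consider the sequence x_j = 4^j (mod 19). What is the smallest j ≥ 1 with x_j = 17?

5

Listing terms: x_0 = 1,  x_1 = 4,  x_2 = 16,  x_3 = 7,  x_4 = 9,  x_5 = 17,  x_6 = 11,  x_7 = 6,  x_8 = 5,  x_9 = 1.
Since x_9 = x_0 = 1, the sequence is periodic with period 9.
The value 17 first appears (with j ≥ 1) at x_5.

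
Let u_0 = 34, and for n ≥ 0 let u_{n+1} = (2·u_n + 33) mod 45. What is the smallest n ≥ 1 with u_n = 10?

We have u_0 = 34; u_1 = 11; u_2 = 10; u_3 = 8; u_4 = 4; u_5 = 41; u_6 = 25; u_7 = 38; u_8 = 19; u_9 = 26; u_{10} = 40; u_{11} = 23; u_{12} = 34.
Since u_{12} = u_0 = 34, the sequence is periodic with period 12.
The value 10 first appears (with n ≥ 1) at u_2.

2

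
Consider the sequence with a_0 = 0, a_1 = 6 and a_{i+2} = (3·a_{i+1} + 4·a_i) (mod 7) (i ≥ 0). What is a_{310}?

5

a_0 = 0,  a_1 = 6,  a_2 = 4,  a_3 = 1,  a_4 = 5,  a_5 = 5,  a_6 = 0,  a_7 = 6.
The sequence repeats with period 6.
So a_{310} = a_{0 + ((310-0) mod 6)} = a_4 = 5.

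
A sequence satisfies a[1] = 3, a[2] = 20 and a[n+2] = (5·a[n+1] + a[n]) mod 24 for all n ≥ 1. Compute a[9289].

3

Listing terms: a[1] = 3, a[2] = 20, a[3] = 7, a[4] = 7, a[5] = 18, a[6] = 1, a[7] = 23, a[8] = 20, a[9] = 3, a[10] = 11, a[11] = 10, a[12] = 13, a[13] = 3, a[14] = 4, a[15] = 23, a[16] = 23, a[17] = 18, a[18] = 17, a[19] = 7, a[20] = 4, a[21] = 3, a[22] = 19, a[23] = 2, a[24] = 5, a[25] = 3, a[26] = 20.
The sequence repeats with period 24.
(9289 - 1) mod 24 = 0, so a[9289] = a[1] = 3.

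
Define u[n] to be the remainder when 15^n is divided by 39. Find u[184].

Computing terms: u[1] = 15,  u[2] = 30,  u[3] = 21,  u[4] = 3,  u[5] = 6,  u[6] = 12,  u[7] = 24,  u[8] = 9,  u[9] = 18,  u[10] = 36,  u[11] = 33,  u[12] = 27,  u[13] = 15.
The sequence repeats with period 12.
(184 - 1) mod 12 = 3, so u[184] = u[4] = 3.

3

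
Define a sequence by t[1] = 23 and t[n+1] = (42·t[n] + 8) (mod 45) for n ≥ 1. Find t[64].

We have t[1] = 23, t[2] = 29, t[3] = 11, t[4] = 20, t[5] = 38, t[6] = 29.
Since t[6] = t[2] = 29, the sequence is eventually periodic: after a pre-period of length 1 it cycles with period 4.
For n ≥ 2, t[n] depends only on (n - 2) mod 4. (64 - 2) mod 4 = 2, so t[64] = t[4] = 20.

20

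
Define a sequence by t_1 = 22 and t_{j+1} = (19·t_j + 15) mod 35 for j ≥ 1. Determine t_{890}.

t_1 = 22, t_2 = 13, t_3 = 17, t_4 = 23, t_5 = 32, t_6 = 28, t_7 = 22.
Since t_7 = t_1 = 22, the sequence is periodic with period 6.
So t_{890} = t_{1 + ((890-1) mod 6)} = t_2 = 13.

13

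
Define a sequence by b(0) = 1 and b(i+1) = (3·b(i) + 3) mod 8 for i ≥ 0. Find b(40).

1

b(0) = 1; b(1) = 6; b(2) = 5; b(3) = 2; b(4) = 1.
Since b(4) = b(0) = 1, the sequence is periodic with period 4.
(40 - 0) mod 4 = 0, so b(40) = b(0) = 1.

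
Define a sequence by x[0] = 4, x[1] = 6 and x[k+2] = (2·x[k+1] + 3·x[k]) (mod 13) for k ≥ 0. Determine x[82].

Listing terms: x[0] = 4,  x[1] = 6,  x[2] = 11,  x[3] = 1,  x[4] = 9,  x[5] = 8,  x[6] = 4,  x[7] = 6.
The sequence repeats with period 6.
(82 - 0) mod 6 = 4, so x[82] = x[4] = 9.

9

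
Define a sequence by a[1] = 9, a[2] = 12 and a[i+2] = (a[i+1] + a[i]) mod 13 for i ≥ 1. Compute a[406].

10

a[1] = 9, a[2] = 12, a[3] = 8, a[4] = 7, a[5] = 2, a[6] = 9, a[7] = 11, a[8] = 7, a[9] = 5, a[10] = 12, a[11] = 4, a[12] = 3, a[13] = 7, a[14] = 10, a[15] = 4, a[16] = 1, a[17] = 5, a[18] = 6, a[19] = 11, a[20] = 4, a[21] = 2, a[22] = 6, a[23] = 8, a[24] = 1, a[25] = 9, a[26] = 10, a[27] = 6, a[28] = 3, a[29] = 9, a[30] = 12.
Since (a[29], a[30]) = (a[1], a[2]) = (9, 12) (two consecutive terms determine the rest), the sequence is periodic with period 28.
So a[406] = a[1 + ((406-1) mod 28)] = a[14] = 10.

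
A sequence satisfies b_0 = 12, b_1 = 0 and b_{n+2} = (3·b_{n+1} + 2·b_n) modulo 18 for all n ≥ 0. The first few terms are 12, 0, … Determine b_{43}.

0

Listing terms: b_0 = 12; b_1 = 0; b_2 = 6; b_3 = 0; b_4 = 12; b_5 = 0.
The sequence repeats with period 4.
So b_{43} = b_{0 + ((43-0) mod 4)} = b_3 = 0.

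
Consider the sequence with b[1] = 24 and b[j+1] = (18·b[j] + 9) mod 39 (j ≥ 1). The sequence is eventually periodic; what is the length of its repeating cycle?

We have b[1] = 24,  b[2] = 12,  b[3] = 30,  b[4] = 3,  b[5] = 24.
The sequence repeats with period 4.

4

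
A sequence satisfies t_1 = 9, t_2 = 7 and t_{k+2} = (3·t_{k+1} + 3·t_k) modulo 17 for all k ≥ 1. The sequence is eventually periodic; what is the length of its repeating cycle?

16

We have t_1 = 9; t_2 = 7; t_3 = 14; t_4 = 12; t_5 = 10; t_6 = 15; t_7 = 7; t_8 = 15; t_9 = 15; t_{10} = 5; t_{11} = 9; t_{12} = 8; t_{13} = 0; t_{14} = 7; t_{15} = 4; t_{16} = 16; t_{17} = 9; t_{18} = 7.
Since (t_{17}, t_{18}) = (t_1, t_2) = (9, 7) (two consecutive terms determine the rest), the sequence is periodic with period 16.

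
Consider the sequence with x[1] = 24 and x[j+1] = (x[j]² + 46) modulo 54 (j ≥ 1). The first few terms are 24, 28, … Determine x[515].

Listing terms: x[1] = 24,  x[2] = 28,  x[3] = 20,  x[4] = 14,  x[5] = 26,  x[6] = 20.
Since x[6] = x[3] = 20, the sequence is eventually periodic: after a pre-period of length 2 it cycles with period 3.
For j ≥ 3, x[j] depends only on (j - 3) mod 3. (515 - 3) mod 3 = 2, so x[515] = x[5] = 26.

26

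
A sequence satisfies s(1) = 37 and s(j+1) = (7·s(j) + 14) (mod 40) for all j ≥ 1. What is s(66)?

33

We have s(1) = 37, s(2) = 33, s(3) = 5, s(4) = 9, s(5) = 37.
The sequence repeats with period 4.
So s(66) = s(1 + ((66-1) mod 4)) = s(2) = 33.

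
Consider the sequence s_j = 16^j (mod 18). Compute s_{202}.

16

Computing terms: s_1 = 16,  s_2 = 4,  s_3 = 10,  s_4 = 16.
The sequence repeats with period 3.
So s_{202} = s_{1 + ((202-1) mod 3)} = s_1 = 16.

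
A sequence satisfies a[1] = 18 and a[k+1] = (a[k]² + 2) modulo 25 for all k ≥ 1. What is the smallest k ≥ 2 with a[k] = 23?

5

Computing terms: a[1] = 18, a[2] = 1, a[3] = 3, a[4] = 11, a[5] = 23, a[6] = 6, a[7] = 13, a[8] = 21, a[9] = 18.
The sequence repeats with period 8.
The value 23 first appears (with k ≥ 2) at a[5].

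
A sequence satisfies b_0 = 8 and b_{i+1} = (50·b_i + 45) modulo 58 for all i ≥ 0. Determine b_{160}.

Computing terms: b_0 = 8; b_1 = 39; b_2 = 23; b_3 = 35; b_4 = 55; b_5 = 11; b_6 = 15; b_7 = 41; b_8 = 7; b_9 = 47; b_{10} = 17; b_{11} = 25; b_{12} = 19; b_{13} = 9; b_{14} = 31; b_{15} = 29; b_{16} = 45; b_{17} = 33; b_{18} = 13; b_{19} = 57; b_{20} = 53; b_{21} = 27; b_{22} = 3; b_{23} = 21; b_{24} = 51; b_{25} = 43; b_{26} = 49; b_{27} = 1; b_{28} = 37; b_{29} = 39.
Since b_{29} = b_1 = 39, the sequence is eventually periodic: after a pre-period of length 1 it cycles with period 28.
For i ≥ 1, b_i depends only on (i - 1) mod 28. (160 - 1) mod 28 = 19, so b_{160} = b_{20} = 53.

53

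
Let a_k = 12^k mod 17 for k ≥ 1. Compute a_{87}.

7

a_1 = 12; a_2 = 8; a_3 = 11; a_4 = 13; a_5 = 3; a_6 = 2; a_7 = 7; a_8 = 16; a_9 = 5; a_{10} = 9; a_{11} = 6; a_{12} = 4; a_{13} = 14; a_{14} = 15; a_{15} = 10; a_{16} = 1; a_{17} = 12.
The sequence repeats with period 16.
(87 - 1) mod 16 = 6, so a_{87} = a_7 = 7.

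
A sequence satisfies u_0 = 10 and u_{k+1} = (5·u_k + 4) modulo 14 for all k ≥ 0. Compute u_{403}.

12

Listing terms: u_0 = 10, u_1 = 12, u_2 = 8, u_3 = 2, u_4 = 0, u_5 = 4, u_6 = 10.
Since u_6 = u_0 = 10, the sequence is periodic with period 6.
(403 - 0) mod 6 = 1, so u_{403} = u_1 = 12.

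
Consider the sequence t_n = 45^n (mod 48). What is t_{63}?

21

t_0 = 1; t_1 = 45; t_2 = 9; t_3 = 21; t_4 = 33; t_5 = 45.
Since t_5 = t_1 = 45, the sequence is eventually periodic: after a pre-period of length 1 it cycles with period 4.
For n ≥ 1, t_n depends only on (n - 1) mod 4. (63 - 1) mod 4 = 2, so t_{63} = t_3 = 21.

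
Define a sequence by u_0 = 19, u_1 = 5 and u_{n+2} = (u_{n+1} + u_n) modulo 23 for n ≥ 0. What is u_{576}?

19

We have u_0 = 19; u_1 = 5; u_2 = 1; u_3 = 6; u_4 = 7; u_5 = 13; u_6 = 20; u_7 = 10; u_8 = 7; u_9 = 17; u_{10} = 1; u_{11} = 18; u_{12} = 19; u_{13} = 14; u_{14} = 10; u_{15} = 1; u_{16} = 11; u_{17} = 12; u_{18} = 0; u_{19} = 12; u_{20} = 12; u_{21} = 1; u_{22} = 13; u_{23} = 14; u_{24} = 4; u_{25} = 18; u_{26} = 22; u_{27} = 17; u_{28} = 16; u_{29} = 10; u_{30} = 3; u_{31} = 13; u_{32} = 16; u_{33} = 6; u_{34} = 22; u_{35} = 5; u_{36} = 4; u_{37} = 9; u_{38} = 13; u_{39} = 22; u_{40} = 12; u_{41} = 11; u_{42} = 0; u_{43} = 11; u_{44} = 11; u_{45} = 22; u_{46} = 10; u_{47} = 9; u_{48} = 19; u_{49} = 5.
Since (u_{48}, u_{49}) = (u_0, u_1) = (19, 5) (two consecutive terms determine the rest), the sequence is periodic with period 48.
(576 - 0) mod 48 = 0, so u_{576} = u_0 = 19.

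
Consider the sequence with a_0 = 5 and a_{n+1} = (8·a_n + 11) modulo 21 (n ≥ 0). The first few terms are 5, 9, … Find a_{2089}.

Computing terms: a_0 = 5; a_1 = 9; a_2 = 20; a_3 = 3; a_4 = 14; a_5 = 18; a_6 = 8; a_7 = 12; a_8 = 2; a_9 = 6; a_{10} = 17; a_{11} = 0; a_{12} = 11; a_{13} = 15; a_{14} = 5.
Since a_{14} = a_0 = 5, the sequence is periodic with period 14.
(2089 - 0) mod 14 = 3, so a_{2089} = a_3 = 3.

3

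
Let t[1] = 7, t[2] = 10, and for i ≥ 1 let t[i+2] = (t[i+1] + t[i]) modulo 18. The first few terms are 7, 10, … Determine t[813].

We have t[1] = 7; t[2] = 10; t[3] = 17; t[4] = 9; t[5] = 8; t[6] = 17; t[7] = 7; t[8] = 6; t[9] = 13; t[10] = 1; t[11] = 14; t[12] = 15; t[13] = 11; t[14] = 8; t[15] = 1; t[16] = 9; t[17] = 10; t[18] = 1; t[19] = 11; t[20] = 12; t[21] = 5; t[22] = 17; t[23] = 4; t[24] = 3; t[25] = 7; t[26] = 10.
The sequence repeats with period 24.
(813 - 1) mod 24 = 20, so t[813] = t[21] = 5.

5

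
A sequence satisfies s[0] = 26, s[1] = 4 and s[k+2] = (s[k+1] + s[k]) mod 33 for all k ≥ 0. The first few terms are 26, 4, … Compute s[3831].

26

We have s[0] = 26; s[1] = 4; s[2] = 30; s[3] = 1; s[4] = 31; s[5] = 32; s[6] = 30; s[7] = 29; s[8] = 26; s[9] = 22; s[10] = 15; s[11] = 4; s[12] = 19; s[13] = 23; s[14] = 9; s[15] = 32; s[16] = 8; s[17] = 7; s[18] = 15; s[19] = 22; s[20] = 4; s[21] = 26; s[22] = 30; s[23] = 23; s[24] = 20; s[25] = 10; s[26] = 30; s[27] = 7; s[28] = 4; s[29] = 11; s[30] = 15; s[31] = 26; s[32] = 8; s[33] = 1; s[34] = 9; s[35] = 10; s[36] = 19; s[37] = 29; s[38] = 15; s[39] = 11; s[40] = 26; s[41] = 4.
Since (s[40], s[41]) = (s[0], s[1]) = (26, 4) (two consecutive terms determine the rest), the sequence is periodic with period 40.
So s[3831] = s[0 + ((3831-0) mod 40)] = s[31] = 26.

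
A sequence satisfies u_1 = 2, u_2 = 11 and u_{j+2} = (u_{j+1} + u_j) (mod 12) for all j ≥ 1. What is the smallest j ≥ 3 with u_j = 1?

Listing terms: u_1 = 2, u_2 = 11, u_3 = 1, u_4 = 0, u_5 = 1, u_6 = 1, u_7 = 2, u_8 = 3, u_9 = 5, u_{10} = 8, u_{11} = 1, u_{12} = 9, u_{13} = 10, u_{14} = 7, u_{15} = 5, u_{16} = 0, u_{17} = 5, u_{18} = 5, u_{19} = 10, u_{20} = 3, u_{21} = 1, u_{22} = 4, u_{23} = 5, u_{24} = 9, u_{25} = 2, u_{26} = 11.
Since (u_{25}, u_{26}) = (u_1, u_2) = (2, 11) (two consecutive terms determine the rest), the sequence is periodic with period 24.
The value 1 first appears (with j ≥ 3) at u_3.

3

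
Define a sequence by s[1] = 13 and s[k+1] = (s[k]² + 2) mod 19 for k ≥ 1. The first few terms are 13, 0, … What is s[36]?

2

We have s[1] = 13; s[2] = 0; s[3] = 2; s[4] = 6; s[5] = 0.
Since s[5] = s[2] = 0, the sequence is eventually periodic: after a pre-period of length 1 it cycles with period 3.
For k ≥ 2, s[k] depends only on (k - 2) mod 3. (36 - 2) mod 3 = 1, so s[36] = s[3] = 2.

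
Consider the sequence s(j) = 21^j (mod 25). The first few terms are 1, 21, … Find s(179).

6

We have s(0) = 1, s(1) = 21, s(2) = 16, s(3) = 11, s(4) = 6, s(5) = 1.
Since s(5) = s(0) = 1, the sequence is periodic with period 5.
So s(179) = s(0 + ((179-0) mod 5)) = s(4) = 6.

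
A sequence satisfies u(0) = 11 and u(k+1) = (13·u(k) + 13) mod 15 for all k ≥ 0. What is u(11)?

1

Listing terms: u(0) = 11, u(1) = 6, u(2) = 1, u(3) = 11.
Since u(3) = u(0) = 11, the sequence is periodic with period 3.
(11 - 0) mod 3 = 2, so u(11) = u(2) = 1.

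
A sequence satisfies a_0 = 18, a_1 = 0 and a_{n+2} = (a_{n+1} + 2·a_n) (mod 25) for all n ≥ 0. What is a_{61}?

Computing terms: a_0 = 18, a_1 = 0, a_2 = 11, a_3 = 11, a_4 = 8, a_5 = 5, a_6 = 21, a_7 = 6, a_8 = 23, a_9 = 10, a_{10} = 6, a_{11} = 1, a_{12} = 13, a_{13} = 15, a_{14} = 16, a_{15} = 21, a_{16} = 3, a_{17} = 20, a_{18} = 1, a_{19} = 16, a_{20} = 18, a_{21} = 0.
The sequence repeats with period 20.
So a_{61} = a_{0 + ((61-0) mod 20)} = a_1 = 0.

0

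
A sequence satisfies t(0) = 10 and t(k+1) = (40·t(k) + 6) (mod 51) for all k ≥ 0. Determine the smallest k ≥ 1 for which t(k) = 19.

Computing terms: t(0) = 10,  t(1) = 49,  t(2) = 28,  t(3) = 4,  t(4) = 13,  t(5) = 16,  t(6) = 34,  t(7) = 40,  t(8) = 25,  t(9) = 37,  t(10) = 7,  t(11) = 31,  t(12) = 22,  t(13) = 19,  t(14) = 1,  t(15) = 46,  t(16) = 10.
Since t(16) = t(0) = 10, the sequence is periodic with period 16.
The value 19 first appears (with k ≥ 1) at t(13).

13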